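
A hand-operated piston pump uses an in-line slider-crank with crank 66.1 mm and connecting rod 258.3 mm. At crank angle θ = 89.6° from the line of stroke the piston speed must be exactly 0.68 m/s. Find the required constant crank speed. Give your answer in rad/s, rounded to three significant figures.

10.3

For an in-line slider-crank, |v_piston| = rω|sinθ|·[1 + r cosθ/√(L² − r² sin²θ)].
With r = 0.0661 m, L = 0.2583 m, θ = 89.6°: the bracketed kinematic factor |dx/dθ| = 0.066221 m.
ω = v/|dx/dθ| = 0.68/0.066221 = 10.269 rad/s.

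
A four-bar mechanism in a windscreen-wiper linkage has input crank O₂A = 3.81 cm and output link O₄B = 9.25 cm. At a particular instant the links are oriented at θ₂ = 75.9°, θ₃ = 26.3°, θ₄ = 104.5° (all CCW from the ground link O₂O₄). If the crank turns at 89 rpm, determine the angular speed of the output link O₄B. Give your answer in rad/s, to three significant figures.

ω₂ = 9.32 rad/s (from 89 rpm).
Differentiating the loop-closure r₂e^{iθ₂}+r₃e^{iθ₃}=r₁+r₄e^{iθ₄} gives r₂ω₂e^{iθ₂}+r₃ω₃e^{iθ₃}=r₄ω₄e^{iθ₄}.
Eliminating the other unknown: ω₄ = r₂ω₂ sin(θ₂−θ₃) / [r₄ sin(θ₄−θ₃)].
Numerator sine = +0.76154; denominator sine = +0.97887.
Result = 0.0381·9.32·(+0.76154) / (0.0925·(+0.97887)) = +2.9865 rad/s; magnitude 2.9865 rad/s.

2.99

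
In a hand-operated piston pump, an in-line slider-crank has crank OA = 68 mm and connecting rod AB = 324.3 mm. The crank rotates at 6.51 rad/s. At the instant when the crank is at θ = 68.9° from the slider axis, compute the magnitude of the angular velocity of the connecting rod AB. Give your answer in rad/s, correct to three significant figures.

0.501

ω = 6.51 rad/s
The rod makes angle φ with the slider axis where L sinφ = r sinθ; differentiating, L cosφ·φ̇ = r ω cosθ.
L cosφ = √(L² − r² sin²θ) = 0.31803 m.
|ω_rod| = r ω |cosθ| / √(L² − r² sin²θ) = 0.068·6.51·0.36000/0.31803 = 0.50109 rad/s.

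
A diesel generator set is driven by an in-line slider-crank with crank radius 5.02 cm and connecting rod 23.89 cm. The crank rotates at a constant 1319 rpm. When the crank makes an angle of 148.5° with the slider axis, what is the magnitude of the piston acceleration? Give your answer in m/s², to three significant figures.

723

ω = 2π·1319/60 = 138.1 rad/s
x(θ) = r cosθ + √(L² − r² sin²θ); with ω constant, a = ω²·d²x/dθ².
d²x/dθ² = −r cosθ − r²(cos2θ)/√u − r⁴ sin²2θ/(4u^{3/2}),  u = L² − r² sin²θ = 0.0563852 m².
Substituting r = 0.0502 m, L = 0.2389 m, θ = 148.5°: d²x/dθ² = +0.03789 m.
a = ω²·d²x/dθ² = (138.1)²·(+0.03789) = +722.9 m/s²;  |a| = 722.9 m/s².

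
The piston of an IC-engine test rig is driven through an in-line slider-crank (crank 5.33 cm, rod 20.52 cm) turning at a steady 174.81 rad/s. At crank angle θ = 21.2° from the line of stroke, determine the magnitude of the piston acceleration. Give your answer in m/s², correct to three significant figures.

1840

ω = 174.8 rad/s
x(θ) = r cosθ + √(L² − r² sin²θ); with ω constant, a = ω²·d²x/dθ².
d²x/dθ² = −r cosθ − r²(cos2θ)/√u − r⁴ sin²2θ/(4u^{3/2}),  u = L² − r² sin²θ = 0.0417355 m².
Substituting r = 0.0533 m, L = 0.2052 m, θ = 21.2°: d²x/dθ² = -0.060069 m.
a = ω²·d²x/dθ² = (174.8)²·(-0.060069) = -1835.6 m/s²;  |a| = 1835.6 m/s².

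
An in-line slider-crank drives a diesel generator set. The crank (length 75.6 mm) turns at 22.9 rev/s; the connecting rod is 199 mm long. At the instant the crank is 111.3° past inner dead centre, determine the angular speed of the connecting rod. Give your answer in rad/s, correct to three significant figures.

ω = 143.9 rad/s (converted from 22.9 rev/s).
The rod makes angle φ with the slider axis where L sinφ = r sinθ; differentiating, L cosφ·φ̇ = r ω cosθ.
L cosφ = √(L² − r² sin²θ) = 0.18612 m.
|ω_rod| = r ω |cosθ| / √(L² − r² sin²θ) = 0.0756·143.9·0.36325/0.18612 = 21.23 rad/s.

21.2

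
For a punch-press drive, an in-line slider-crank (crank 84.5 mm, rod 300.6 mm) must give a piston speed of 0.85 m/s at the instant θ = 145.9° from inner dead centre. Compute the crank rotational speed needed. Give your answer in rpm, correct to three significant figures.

For an in-line slider-crank, |v_piston| = rω|sinθ|·[1 + r cosθ/√(L² − r² sin²θ)].
With r = 0.0845 m, L = 0.3006 m, θ = 145.9°: the bracketed kinematic factor |dx/dθ| = 0.036207 m.
ω = v/|dx/dθ| = 0.85/0.036207 = 23.476 rad/s.
N = 60ω/(2π) = 224.18 rpm.

224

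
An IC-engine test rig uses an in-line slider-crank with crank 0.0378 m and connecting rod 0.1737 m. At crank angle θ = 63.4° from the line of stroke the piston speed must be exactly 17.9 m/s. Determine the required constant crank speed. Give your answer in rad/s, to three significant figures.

For an in-line slider-crank, |v_piston| = rω|sinθ|·[1 + r cosθ/√(L² − r² sin²θ)].
With r = 0.0378 m, L = 0.1737 m, θ = 63.4°: the bracketed kinematic factor |dx/dθ| = 0.037157 m.
ω = v/|dx/dθ| = 17.9/0.037157 = 481.75 rad/s.

482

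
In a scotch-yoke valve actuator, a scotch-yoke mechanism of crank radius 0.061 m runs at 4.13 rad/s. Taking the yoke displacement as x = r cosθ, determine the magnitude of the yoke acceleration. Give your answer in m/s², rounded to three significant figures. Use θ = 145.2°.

ω = 4.13 rad/s
x = r cosθ ⇒ ẍ = −rω² cosθ (ω constant).
|a| = rω²|cosθ| = 0.061·(4.13)²·|cos 145.2°| = 0.85438 m/s².

0.854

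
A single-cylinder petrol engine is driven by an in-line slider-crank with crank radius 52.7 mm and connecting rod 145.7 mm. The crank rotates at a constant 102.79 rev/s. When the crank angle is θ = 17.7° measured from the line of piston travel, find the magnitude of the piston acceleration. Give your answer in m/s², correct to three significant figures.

ω = 2π·103 = 645.8 rad/s
x(θ) = r cosθ + √(L² − r² sin²θ); with ω constant, a = ω²·d²x/dθ².
d²x/dθ² = −r cosθ − r²(cos2θ)/√u − r⁴ sin²2θ/(4u^{3/2}),  u = L² − r² sin²θ = 0.0209718 m².
Substituting r = 0.0527 m, L = 0.1457 m, θ = 17.7°: d²x/dθ² = -0.066051 m.
a = ω²·d²x/dθ² = (645.8)²·(-0.066051) = -27551 m/s²;  |a| = 27551 m/s².

27600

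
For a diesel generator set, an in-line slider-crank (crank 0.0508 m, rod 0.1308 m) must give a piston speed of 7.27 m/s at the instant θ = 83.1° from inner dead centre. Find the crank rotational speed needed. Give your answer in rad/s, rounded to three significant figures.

137

For an in-line slider-crank, |v_piston| = rω|sinθ|·[1 + r cosθ/√(L² − r² sin²θ)].
With r = 0.0508 m, L = 0.1308 m, θ = 83.1°: the bracketed kinematic factor |dx/dθ| = 0.052982 m.
ω = v/|dx/dθ| = 7.27/0.052982 = 137.22 rad/s.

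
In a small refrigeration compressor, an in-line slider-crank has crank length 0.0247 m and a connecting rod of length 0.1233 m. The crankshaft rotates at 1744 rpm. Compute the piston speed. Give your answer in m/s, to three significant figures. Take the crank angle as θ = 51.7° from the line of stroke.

ω = 2π·1744/60 = 182.6 rad/s
For an in-line slider-crank, x = r cosθ + √(L² − r² sin²θ), so v = −rω sinθ·[1 + r cosθ/√(L² − r² sin²θ)].
With r = 0.0247 m, L = 0.1233 m, θ = 51.7°: √(L² − r² sin²θ) = 0.12177 m.
v = −0.0247·182.6·0.78478·[1 + 0.0247·0.61978/0.12177] = -3.9852 m/s.
|v| = 3.9852 m/s.

3.99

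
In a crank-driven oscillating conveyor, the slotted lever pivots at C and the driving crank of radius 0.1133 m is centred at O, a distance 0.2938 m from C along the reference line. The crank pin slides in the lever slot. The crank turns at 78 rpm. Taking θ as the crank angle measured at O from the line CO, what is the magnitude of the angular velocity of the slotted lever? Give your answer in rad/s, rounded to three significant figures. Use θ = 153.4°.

3.49

ω = 8.168 rad/s (from 78 rpm).
Crank pin A relative to C: A = (d + r cosθ, r sinθ); lever angle φ = atan2(r sinθ, d + r cosθ).
Differentiating tanφ: φ̇ = rω(d cosθ + r)/(d² + r² + 2dr cosθ).
d² + r² + 2dr cosθ = |CA|² = 0.0396269 m²;  d cosθ + r = -0.1494 m.
|ω_lever| = |0.1133·8.168·-0.1494| / 0.0396269 = 3.4892 rad/s.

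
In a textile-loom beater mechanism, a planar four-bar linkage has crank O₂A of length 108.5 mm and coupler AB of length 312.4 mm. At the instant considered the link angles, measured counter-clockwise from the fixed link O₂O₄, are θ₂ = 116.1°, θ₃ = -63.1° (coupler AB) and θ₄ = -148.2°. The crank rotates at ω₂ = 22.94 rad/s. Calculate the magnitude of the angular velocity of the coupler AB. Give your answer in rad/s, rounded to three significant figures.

ω₂ = 22.94 rad/s
Differentiating the loop-closure r₂e^{iθ₂}+r₃e^{iθ₃}=r₁+r₄e^{iθ₄} gives r₂ω₂e^{iθ₂}+r₃ω₃e^{iθ₃}=r₄ω₄e^{iθ₄}.
Eliminating the other unknown: ω₃ = r₂ω₂ sin(θ₄−θ₂) / [r₃ sin(θ₃−θ₄)].
Numerator sine = +0.99506; denominator sine = +0.99635.
Result = 0.1085·22.94·(+0.99506) / (0.3124·(+0.99635)) = +7.957 rad/s; magnitude 7.957 rad/s.

7.96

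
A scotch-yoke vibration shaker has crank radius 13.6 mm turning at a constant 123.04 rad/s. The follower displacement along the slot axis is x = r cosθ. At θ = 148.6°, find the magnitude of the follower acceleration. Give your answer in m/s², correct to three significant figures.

176

ω = 123 rad/s
x = r cosθ ⇒ ẍ = −rω² cosθ (ω constant).
|a| = rω²|cosθ| = 0.0136·(123)²·|cos 148.6°| = 175.74 m/s².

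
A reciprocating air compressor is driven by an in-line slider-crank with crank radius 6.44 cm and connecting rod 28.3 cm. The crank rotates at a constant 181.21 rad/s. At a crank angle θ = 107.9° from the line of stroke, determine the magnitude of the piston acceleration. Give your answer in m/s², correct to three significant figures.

1050

ω = 181.2 rad/s
x(θ) = r cosθ + √(L² − r² sin²θ); with ω constant, a = ω²·d²x/dθ².
d²x/dθ² = −r cosθ − r²(cos2θ)/√u − r⁴ sin²2θ/(4u^{3/2}),  u = L² − r² sin²θ = 0.0763334 m².
Substituting r = 0.0644 m, L = 0.283 m, θ = 107.9°: d²x/dθ² = +0.031899 m.
a = ω²·d²x/dθ² = (181.2)²·(+0.031899) = +1047.5 m/s²;  |a| = 1047.5 m/s².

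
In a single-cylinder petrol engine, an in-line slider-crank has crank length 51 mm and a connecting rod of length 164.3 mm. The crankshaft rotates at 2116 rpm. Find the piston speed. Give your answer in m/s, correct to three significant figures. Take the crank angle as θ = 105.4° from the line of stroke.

9.95

ω = 2π·2116/60 = 221.6 rad/s
For an in-line slider-crank, x = r cosθ + √(L² − r² sin²θ), so v = −rω sinθ·[1 + r cosθ/√(L² − r² sin²θ)].
With r = 0.051 m, L = 0.1643 m, θ = 105.4°: √(L² − r² sin²θ) = 0.15677 m.
v = −0.051·221.6·0.96410·[1 + 0.051·-0.26556/0.15677] = -9.9539 m/s.
|v| = 9.9539 m/s.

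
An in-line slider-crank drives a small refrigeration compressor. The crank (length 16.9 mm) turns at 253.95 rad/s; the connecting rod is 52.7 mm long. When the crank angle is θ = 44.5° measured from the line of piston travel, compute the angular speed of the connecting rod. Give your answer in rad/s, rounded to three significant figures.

59.6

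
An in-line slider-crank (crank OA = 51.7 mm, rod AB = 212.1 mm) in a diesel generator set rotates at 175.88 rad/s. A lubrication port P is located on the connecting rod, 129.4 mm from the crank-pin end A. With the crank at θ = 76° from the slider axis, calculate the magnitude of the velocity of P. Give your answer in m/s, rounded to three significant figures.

ω = 175.9 rad/s.  Crank-pin speed |V_A| = rω = 9.093 m/s, perpendicular to OA.
Rod angle: sinφ = −(r/L) sinθ ⇒ φ = -13.681°; ω_rod = −rω cosθ/√(L²−r²sin²θ) = -10.674 rad/s.
V_P = V_A + ω_rod × AP, with AP = 0.1294 m along the rod.
Components: V_Px = −rω sinθ − a·ω_rod·sinφ = -9.1496 m/s;  V_Py = rω cosθ + a·ω_rod·cosφ = +0.85772 m/s.
|V_P| = √(V_Px² + V_Py²) = 9.1897 m/s.

9.19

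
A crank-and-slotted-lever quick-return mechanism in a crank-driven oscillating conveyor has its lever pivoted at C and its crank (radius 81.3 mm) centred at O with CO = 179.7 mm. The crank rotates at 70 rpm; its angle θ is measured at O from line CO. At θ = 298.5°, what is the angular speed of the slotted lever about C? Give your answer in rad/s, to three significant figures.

ω = 7.33 rad/s (from 70 rpm).
Crank pin A relative to C: A = (d + r cosθ, r sinθ); lever angle φ = atan2(r sinθ, d + r cosθ).
Differentiating tanφ: φ̇ = rω(d cosθ + r)/(d² + r² + 2dr cosθ).
d² + r² + 2dr cosθ = |CA|² = 0.052844 m²;  d cosθ + r = +0.16705 m.
|ω_lever| = |0.0813·7.33·+0.16705| / 0.052844 = 1.8839 rad/s.

1.88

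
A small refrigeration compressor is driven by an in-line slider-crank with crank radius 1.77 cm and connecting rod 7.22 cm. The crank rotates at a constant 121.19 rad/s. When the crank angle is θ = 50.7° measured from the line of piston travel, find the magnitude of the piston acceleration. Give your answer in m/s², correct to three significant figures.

153

ω = 121.2 rad/s
x(θ) = r cosθ + √(L² − r² sin²θ); with ω constant, a = ω²·d²x/dθ².
d²x/dθ² = −r cosθ − r²(cos2θ)/√u − r⁴ sin²2θ/(4u^{3/2}),  u = L² − r² sin²θ = 0.00502523 m².
Substituting r = 0.0177 m, L = 0.0722 m, θ = 50.7°: d²x/dθ² = -0.010403 m.
a = ω²·d²x/dθ² = (121.2)²·(-0.010403) = -152.8 m/s²;  |a| = 152.8 m/s².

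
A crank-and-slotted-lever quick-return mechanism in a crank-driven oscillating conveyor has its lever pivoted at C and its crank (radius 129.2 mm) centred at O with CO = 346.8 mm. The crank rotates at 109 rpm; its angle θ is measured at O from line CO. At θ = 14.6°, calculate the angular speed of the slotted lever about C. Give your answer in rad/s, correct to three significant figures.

3.06

ω = 11.41 rad/s (from 109 rpm).
Crank pin A relative to C: A = (d + r cosθ, r sinθ); lever angle φ = atan2(r sinθ, d + r cosθ).
Differentiating tanφ: φ̇ = rω(d cosθ + r)/(d² + r² + 2dr cosθ).
d² + r² + 2dr cosθ = |CA|² = 0.223682 m²;  d cosθ + r = +0.4648 m.
|ω_lever| = |0.1292·11.41·+0.4648| / 0.223682 = 3.0645 rad/s.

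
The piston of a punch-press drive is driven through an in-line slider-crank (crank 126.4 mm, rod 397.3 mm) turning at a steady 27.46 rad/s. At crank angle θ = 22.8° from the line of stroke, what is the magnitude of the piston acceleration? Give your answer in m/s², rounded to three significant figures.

110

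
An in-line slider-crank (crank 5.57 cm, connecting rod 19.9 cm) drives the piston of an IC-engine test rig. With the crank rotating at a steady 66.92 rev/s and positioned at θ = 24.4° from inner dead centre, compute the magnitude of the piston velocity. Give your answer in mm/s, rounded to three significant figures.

12200

ω = 2π·66.9 = 420.5 rad/s
For an in-line slider-crank, x = r cosθ + √(L² − r² sin²θ), so v = −rω sinθ·[1 + r cosθ/√(L² − r² sin²θ)].
With r = 0.0557 m, L = 0.199 m, θ = 24.4°: √(L² − r² sin²θ) = 0.19767 m.
v = −0.0557·420.5·0.41310·[1 + 0.0557·0.91068/0.19767] = -12.158 m/s.
|v| = 12.158 m/s = 12158 mm/s.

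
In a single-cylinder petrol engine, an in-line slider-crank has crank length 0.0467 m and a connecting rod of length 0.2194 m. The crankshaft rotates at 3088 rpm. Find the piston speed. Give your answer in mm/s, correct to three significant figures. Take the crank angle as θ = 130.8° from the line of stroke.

9820

ω = 2π·3088/60 = 323.4 rad/s
For an in-line slider-crank, x = r cosθ + √(L² − r² sin²θ), so v = −rω sinθ·[1 + r cosθ/√(L² − r² sin²θ)].
With r = 0.0467 m, L = 0.2194 m, θ = 130.8°: √(L² − r² sin²θ) = 0.21653 m.
v = −0.0467·323.4·0.75700·[1 + 0.0467·-0.65342/0.21653] = -9.8208 m/s.
|v| = 9.8208 m/s = 9820.8 mm/s.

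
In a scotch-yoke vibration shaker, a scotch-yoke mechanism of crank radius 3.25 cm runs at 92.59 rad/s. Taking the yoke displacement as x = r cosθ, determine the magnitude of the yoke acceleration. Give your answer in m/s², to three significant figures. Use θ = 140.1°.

ω = 92.59 rad/s
x = r cosθ ⇒ ẍ = −rω² cosθ (ω constant).
|a| = rω²|cosθ| = 0.0325·(92.59)²·|cos 140.1°| = 213.75 m/s².

214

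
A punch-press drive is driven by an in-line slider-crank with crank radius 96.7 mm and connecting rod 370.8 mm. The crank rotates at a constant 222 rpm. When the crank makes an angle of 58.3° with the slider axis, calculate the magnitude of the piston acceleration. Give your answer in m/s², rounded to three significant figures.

ω = 2π·222/60 = 23.25 rad/s
x(θ) = r cosθ + √(L² − r² sin²θ); with ω constant, a = ω²·d²x/dθ².
d²x/dθ² = −r cosθ − r²(cos2θ)/√u − r⁴ sin²2θ/(4u^{3/2}),  u = L² − r² sin²θ = 0.130724 m².
Substituting r = 0.0967 m, L = 0.3708 m, θ = 58.3°: d²x/dθ² = -0.039603 m.
a = ω²·d²x/dθ² = (23.25)²·(-0.039603) = -21.404 m/s²;  |a| = 21.404 m/s².

21.4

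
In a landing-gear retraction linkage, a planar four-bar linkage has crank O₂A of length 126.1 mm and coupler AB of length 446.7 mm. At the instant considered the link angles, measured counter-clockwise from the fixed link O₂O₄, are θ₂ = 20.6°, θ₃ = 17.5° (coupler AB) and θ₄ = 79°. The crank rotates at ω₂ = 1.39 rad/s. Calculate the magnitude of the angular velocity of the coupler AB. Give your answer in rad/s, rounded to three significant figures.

0.380

ω₂ = 1.39 rad/s
Differentiating the loop-closure r₂e^{iθ₂}+r₃e^{iθ₃}=r₁+r₄e^{iθ₄} gives r₂ω₂e^{iθ₂}+r₃ω₃e^{iθ₃}=r₄ω₄e^{iθ₄}.
Eliminating the other unknown: ω₃ = r₂ω₂ sin(θ₄−θ₂) / [r₃ sin(θ₃−θ₄)].
Numerator sine = +0.85173; denominator sine = -0.87882.
Result = 0.1261·1.39·(+0.85173) / (0.4467·(-0.87882)) = -0.38029 rad/s; magnitude 0.38029 rad/s.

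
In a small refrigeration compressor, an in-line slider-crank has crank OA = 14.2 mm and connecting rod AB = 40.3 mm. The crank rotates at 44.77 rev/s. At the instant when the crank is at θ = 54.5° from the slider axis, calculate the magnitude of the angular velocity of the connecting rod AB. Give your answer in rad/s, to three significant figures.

ω = 281.3 rad/s (converted from 44.77 rev/s).
The rod makes angle φ with the slider axis where L sinφ = r sinθ; differentiating, L cosφ·φ̇ = r ω cosθ.
L cosφ = √(L² − r² sin²θ) = 0.038606 m.
|ω_rod| = r ω |cosθ| / √(L² − r² sin²θ) = 0.0142·281.3·0.58070/0.038606 = 60.083 rad/s.

60.1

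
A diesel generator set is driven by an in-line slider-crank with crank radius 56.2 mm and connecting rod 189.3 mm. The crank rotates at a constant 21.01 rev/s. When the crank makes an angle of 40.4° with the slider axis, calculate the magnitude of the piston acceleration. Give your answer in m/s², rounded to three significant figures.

ω = 2π·21 = 132 rad/s
x(θ) = r cosθ + √(L² − r² sin²θ); with ω constant, a = ω²·d²x/dθ².
d²x/dθ² = −r cosθ − r²(cos2θ)/√u − r⁴ sin²2θ/(4u^{3/2}),  u = L² − r² sin²θ = 0.0345078 m².
Substituting r = 0.0562 m, L = 0.1893 m, θ = 40.4°: d²x/dθ² = -0.045896 m.
a = ω²·d²x/dθ² = (132)²·(-0.045896) = -799.81 m/s²;  |a| = 799.81 m/s².

800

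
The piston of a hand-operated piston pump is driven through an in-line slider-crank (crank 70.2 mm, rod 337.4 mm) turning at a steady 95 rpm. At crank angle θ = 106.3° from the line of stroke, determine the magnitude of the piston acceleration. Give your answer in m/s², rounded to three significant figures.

ω = 2π·95/60 = 9.948 rad/s
x(θ) = r cosθ + √(L² − r² sin²θ); with ω constant, a = ω²·d²x/dθ².
d²x/dθ² = −r cosθ − r²(cos2θ)/√u − r⁴ sin²2θ/(4u^{3/2}),  u = L² − r² sin²θ = 0.109299 m².
Substituting r = 0.0702 m, L = 0.3374 m, θ = 106.3°: d²x/dθ² = +0.032212 m.
a = ω²·d²x/dθ² = (9.948)²·(+0.032212) = +3.188 m/s²;  |a| = 3.188 m/s².

3.19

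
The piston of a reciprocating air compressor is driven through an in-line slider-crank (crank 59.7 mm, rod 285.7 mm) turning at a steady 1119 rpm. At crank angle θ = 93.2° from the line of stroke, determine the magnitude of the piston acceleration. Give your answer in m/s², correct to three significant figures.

220

ω = 2π·1119/60 = 117.2 rad/s
x(θ) = r cosθ + √(L² − r² sin²θ); with ω constant, a = ω²·d²x/dθ².
d²x/dθ² = −r cosθ − r²(cos2θ)/√u − r⁴ sin²2θ/(4u^{3/2}),  u = L² − r² sin²θ = 0.0780715 m².
Substituting r = 0.0597 m, L = 0.2857 m, θ = 93.2°: d²x/dθ² = +0.016007 m.
a = ω²·d²x/dθ² = (117.2)²·(+0.016007) = +219.8 m/s²;  |a| = 219.8 m/s².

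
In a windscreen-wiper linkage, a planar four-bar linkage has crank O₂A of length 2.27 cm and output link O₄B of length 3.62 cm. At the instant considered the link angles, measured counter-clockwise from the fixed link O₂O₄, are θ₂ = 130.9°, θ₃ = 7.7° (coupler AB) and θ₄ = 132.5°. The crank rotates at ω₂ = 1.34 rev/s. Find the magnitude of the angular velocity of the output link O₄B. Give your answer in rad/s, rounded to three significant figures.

ω₂ = 8.419 rad/s (from 1.34 rev/s).
Differentiating the loop-closure r₂e^{iθ₂}+r₃e^{iθ₃}=r₁+r₄e^{iθ₄} gives r₂ω₂e^{iθ₂}+r₃ω₃e^{iθ₃}=r₄ω₄e^{iθ₄}.
Eliminating the other unknown: ω₄ = r₂ω₂ sin(θ₂−θ₃) / [r₄ sin(θ₄−θ₃)].
Numerator sine = +0.83676; denominator sine = +0.82115.
Result = 0.0227·8.419·(+0.83676) / (0.0362·(+0.82115)) = +5.38 rad/s; magnitude 5.38 rad/s.

5.38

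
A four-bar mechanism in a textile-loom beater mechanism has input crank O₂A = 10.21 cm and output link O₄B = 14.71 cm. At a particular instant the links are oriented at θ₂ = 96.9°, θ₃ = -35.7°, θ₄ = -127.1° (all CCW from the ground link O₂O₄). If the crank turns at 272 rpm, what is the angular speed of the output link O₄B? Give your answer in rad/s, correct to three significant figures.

14.6

ω₂ = 28.48 rad/s (from 272 rpm).
Differentiating the loop-closure r₂e^{iθ₂}+r₃e^{iθ₃}=r₁+r₄e^{iθ₄} gives r₂ω₂e^{iθ₂}+r₃ω₃e^{iθ₃}=r₄ω₄e^{iθ₄}.
Eliminating the other unknown: ω₄ = r₂ω₂ sin(θ₂−θ₃) / [r₄ sin(θ₄−θ₃)].
Numerator sine = +0.73610; denominator sine = -0.99970.
Result = 0.1021·28.48·(+0.73610) / (0.1471·(-0.99970)) = -14.557 rad/s; magnitude 14.557 rad/s.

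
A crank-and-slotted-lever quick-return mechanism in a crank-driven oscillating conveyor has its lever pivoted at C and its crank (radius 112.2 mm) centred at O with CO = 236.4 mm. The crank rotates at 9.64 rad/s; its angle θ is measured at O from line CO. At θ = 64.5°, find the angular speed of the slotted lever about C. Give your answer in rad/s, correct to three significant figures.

2.53

ω = 9.64 rad/s
Crank pin A relative to C: A = (d + r cosθ, r sinθ); lever angle φ = atan2(r sinθ, d + r cosθ).
Differentiating tanφ: φ̇ = rω(d cosθ + r)/(d² + r² + 2dr cosθ).
d² + r² + 2dr cosθ = |CA|² = 0.0913116 m²;  d cosθ + r = +0.21397 m.
|ω_lever| = |0.1122·9.64·+0.21397| / 0.0913116 = 2.5346 rad/s.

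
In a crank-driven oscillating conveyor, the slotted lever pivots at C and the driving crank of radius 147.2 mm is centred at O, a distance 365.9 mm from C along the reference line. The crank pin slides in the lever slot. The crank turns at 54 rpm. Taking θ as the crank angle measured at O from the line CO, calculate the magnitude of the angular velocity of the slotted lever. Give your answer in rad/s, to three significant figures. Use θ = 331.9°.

1.56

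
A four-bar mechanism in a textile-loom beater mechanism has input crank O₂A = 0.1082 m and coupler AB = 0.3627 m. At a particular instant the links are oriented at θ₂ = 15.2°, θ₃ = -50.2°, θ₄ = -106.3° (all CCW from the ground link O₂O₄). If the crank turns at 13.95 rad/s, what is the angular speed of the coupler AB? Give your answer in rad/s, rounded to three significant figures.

ω₂ = 13.95 rad/s
Differentiating the loop-closure r₂e^{iθ₂}+r₃e^{iθ₃}=r₁+r₄e^{iθ₄} gives r₂ω₂e^{iθ₂}+r₃ω₃e^{iθ₃}=r₄ω₄e^{iθ₄}.
Eliminating the other unknown: ω₃ = r₂ω₂ sin(θ₄−θ₂) / [r₃ sin(θ₃−θ₄)].
Numerator sine = -0.85264; denominator sine = +0.83001.
Result = 0.1082·13.95·(-0.85264) / (0.3627·(+0.83001)) = -4.275 rad/s; magnitude 4.275 rad/s.

4.27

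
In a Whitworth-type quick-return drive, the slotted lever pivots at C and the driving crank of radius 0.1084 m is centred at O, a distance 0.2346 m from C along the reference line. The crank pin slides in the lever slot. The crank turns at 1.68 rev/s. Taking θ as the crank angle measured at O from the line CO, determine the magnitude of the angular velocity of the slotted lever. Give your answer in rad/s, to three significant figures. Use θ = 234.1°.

0.903

ω = 10.56 rad/s (from 1.68 rev/s).
Crank pin A relative to C: A = (d + r cosθ, r sinθ); lever angle φ = atan2(r sinθ, d + r cosθ).
Differentiating tanφ: φ̇ = rω(d cosθ + r)/(d² + r² + 2dr cosθ).
d² + r² + 2dr cosθ = |CA|² = 0.0369641 m²;  d cosθ + r = -0.029163 m.
|ω_lever| = |0.1084·10.56·-0.029163| / 0.0369641 = 0.90276 rad/s.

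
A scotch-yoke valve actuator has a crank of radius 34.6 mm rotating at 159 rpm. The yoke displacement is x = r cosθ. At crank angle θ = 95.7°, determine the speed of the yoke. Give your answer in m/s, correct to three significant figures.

0.573

ω = 16.65 rad/s (from 159 rpm).
x = r cosθ ⇒ ẋ = −rω sinθ.
|v| = rω|sinθ| = 0.0346·16.65·|sin 95.7°| = 0.57326 m/s.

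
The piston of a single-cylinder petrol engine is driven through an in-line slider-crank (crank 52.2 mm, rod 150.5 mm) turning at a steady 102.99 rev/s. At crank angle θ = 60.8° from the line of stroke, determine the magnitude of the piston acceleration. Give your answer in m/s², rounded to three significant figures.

ω = 2π·103 = 647.1 rad/s
x(θ) = r cosθ + √(L² − r² sin²θ); with ω constant, a = ω²·d²x/dθ².
d²x/dθ² = −r cosθ − r²(cos2θ)/√u − r⁴ sin²2θ/(4u^{3/2}),  u = L² − r² sin²θ = 0.0205739 m².
Substituting r = 0.0522 m, L = 0.1505 m, θ = 60.8°: d²x/dθ² = -0.015968 m.
a = ω²·d²x/dθ² = (647.1)²·(-0.015968) = -6686.7 m/s²;  |a| = 6686.7 m/s².

6690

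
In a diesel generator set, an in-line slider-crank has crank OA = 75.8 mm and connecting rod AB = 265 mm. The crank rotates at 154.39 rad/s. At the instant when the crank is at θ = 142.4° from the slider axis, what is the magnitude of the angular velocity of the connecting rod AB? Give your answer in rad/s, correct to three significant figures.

ω = 154.4 rad/s
The rod makes angle φ with the slider axis where L sinφ = r sinθ; differentiating, L cosφ·φ̇ = r ω cosθ.
L cosφ = √(L² − r² sin²θ) = 0.26093 m.
|ω_rod| = r ω |cosθ| / √(L² − r² sin²θ) = 0.0758·154.4·0.79229/0.26093 = 35.534 rad/s.

35.5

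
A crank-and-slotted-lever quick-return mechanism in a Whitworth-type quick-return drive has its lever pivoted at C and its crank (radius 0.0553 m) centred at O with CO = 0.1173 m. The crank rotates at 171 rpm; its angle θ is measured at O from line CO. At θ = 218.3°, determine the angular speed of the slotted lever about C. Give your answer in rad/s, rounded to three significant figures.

5.48

ω = 17.91 rad/s (from 171 rpm).
Crank pin A relative to C: A = (d + r cosθ, r sinθ); lever angle φ = atan2(r sinθ, d + r cosθ).
Differentiating tanφ: φ̇ = rω(d cosθ + r)/(d² + r² + 2dr cosθ).
d² + r² + 2dr cosθ = |CA|² = 0.00663618 m²;  d cosθ + r = -0.036754 m.
|ω_lever| = |0.0553·17.91·-0.036754| / 0.00663618 = 5.4845 rad/s.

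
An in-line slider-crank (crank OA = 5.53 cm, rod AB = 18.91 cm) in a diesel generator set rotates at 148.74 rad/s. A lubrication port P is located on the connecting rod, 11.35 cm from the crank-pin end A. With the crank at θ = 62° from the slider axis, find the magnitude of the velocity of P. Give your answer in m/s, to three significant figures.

8.03

ω = 148.7 rad/s.  Crank-pin speed |V_A| = rω = 8.2253 m/s, perpendicular to OA.
Rod angle: sinφ = −(r/L) sinθ ⇒ φ = -14.964°; ω_rod = −rω cosθ/√(L²−r²sin²θ) = -21.137 rad/s.
V_P = V_A + ω_rod × AP, with AP = 0.1135 m along the rod.
Components: V_Px = −rω sinθ − a·ω_rod·sinφ = -7.882 m/s;  V_Py = rω cosθ + a·ω_rod·cosφ = +1.5438 m/s.
|V_P| = √(V_Px² + V_Py²) = 8.0318 m/s.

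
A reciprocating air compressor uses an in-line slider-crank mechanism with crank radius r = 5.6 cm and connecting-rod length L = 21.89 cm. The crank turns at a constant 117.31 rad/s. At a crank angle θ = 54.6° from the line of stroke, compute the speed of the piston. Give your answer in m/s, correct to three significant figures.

6.17

ω = 117.3 rad/s
For an in-line slider-crank, x = r cosθ + √(L² − r² sin²θ), so v = −rω sinθ·[1 + r cosθ/√(L² − r² sin²θ)].
With r = 0.056 m, L = 0.2189 m, θ = 54.6°: √(L² − r² sin²θ) = 0.21409 m.
v = −0.056·117.3·0.81513·[1 + 0.056·0.57928/0.21409] = -6.1663 m/s.
|v| = 6.1663 m/s.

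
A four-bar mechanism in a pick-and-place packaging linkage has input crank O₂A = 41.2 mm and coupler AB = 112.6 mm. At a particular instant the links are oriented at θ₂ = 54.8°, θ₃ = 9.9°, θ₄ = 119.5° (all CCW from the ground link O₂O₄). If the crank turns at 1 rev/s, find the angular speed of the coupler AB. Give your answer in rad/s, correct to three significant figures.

2.21

ω₂ = 6.283 rad/s (from 1 rev/s).
Differentiating the loop-closure r₂e^{iθ₂}+r₃e^{iθ₃}=r₁+r₄e^{iθ₄} gives r₂ω₂e^{iθ₂}+r₃ω₃e^{iθ₃}=r₄ω₄e^{iθ₄}.
Eliminating the other unknown: ω₃ = r₂ω₂ sin(θ₄−θ₂) / [r₃ sin(θ₃−θ₄)].
Numerator sine = +0.90408; denominator sine = -0.94206.
Result = 0.0412·6.283·(+0.90408) / (0.1126·(-0.94206)) = -2.2063 rad/s; magnitude 2.2063 rad/s.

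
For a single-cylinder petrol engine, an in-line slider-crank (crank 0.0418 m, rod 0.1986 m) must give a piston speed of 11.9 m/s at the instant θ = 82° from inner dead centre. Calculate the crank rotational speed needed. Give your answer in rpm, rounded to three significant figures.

For an in-line slider-crank, |v_piston| = rω|sinθ|·[1 + r cosθ/√(L² − r² sin²θ)].
With r = 0.0418 m, L = 0.1986 m, θ = 82°: the bracketed kinematic factor |dx/dθ| = 0.042633 m.
ω = v/|dx/dθ| = 11.9/0.042633 = 279.13 rad/s.
N = 60ω/(2π) = 2665.5 rpm.

2670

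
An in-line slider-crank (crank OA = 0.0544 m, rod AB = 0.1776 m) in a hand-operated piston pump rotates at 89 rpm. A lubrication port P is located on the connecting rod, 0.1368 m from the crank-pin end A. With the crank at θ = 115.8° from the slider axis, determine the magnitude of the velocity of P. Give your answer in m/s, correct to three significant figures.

0.411

ω = 9.32 rad/s.  Crank-pin speed |V_A| = rω = 0.50701 m/s, perpendicular to OA.
Rod angle: sinφ = −(r/L) sinθ ⇒ φ = -16.008°; ω_rod = −rω cosθ/√(L²−r²sin²θ) = +1.2926 rad/s.
V_P = V_A + ω_rod × AP, with AP = 0.1368 m along the rod.
Components: V_Px = −rω sinθ − a·ω_rod·sinφ = -0.40771 m/s;  V_Py = rω cosθ + a·ω_rod·cosφ = -0.050694 m/s.
|V_P| = √(V_Px² + V_Py²) = 0.41085 m/s.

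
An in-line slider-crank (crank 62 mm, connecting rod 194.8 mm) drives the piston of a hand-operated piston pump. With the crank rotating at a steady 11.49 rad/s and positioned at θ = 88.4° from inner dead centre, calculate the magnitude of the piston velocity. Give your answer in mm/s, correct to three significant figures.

ω = 11.49 rad/s
For an in-line slider-crank, x = r cosθ + √(L² − r² sin²θ), so v = −rω sinθ·[1 + r cosθ/√(L² − r² sin²θ)].
With r = 0.062 m, L = 0.1948 m, θ = 88.4°: √(L² − r² sin²θ) = 0.18468 m.
v = −0.062·11.49·0.99961·[1 + 0.062·0.02792/0.18468] = -0.71878 m/s.
|v| = 0.71878 m/s = 718.78 mm/s.

719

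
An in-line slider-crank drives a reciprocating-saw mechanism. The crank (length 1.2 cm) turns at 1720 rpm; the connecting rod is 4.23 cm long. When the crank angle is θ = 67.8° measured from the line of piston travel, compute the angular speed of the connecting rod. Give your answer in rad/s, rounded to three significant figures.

20.0

ω = 180.1 rad/s (converted from 1720 rpm).
The rod makes angle φ with the slider axis where L sinφ = r sinθ; differentiating, L cosφ·φ̇ = r ω cosθ.
L cosφ = √(L² − r² sin²θ) = 0.040815 m.
|ω_rod| = r ω |cosθ| / √(L² − r² sin²θ) = 0.012·180.1·0.37784/0.040815 = 20.009 rad/s.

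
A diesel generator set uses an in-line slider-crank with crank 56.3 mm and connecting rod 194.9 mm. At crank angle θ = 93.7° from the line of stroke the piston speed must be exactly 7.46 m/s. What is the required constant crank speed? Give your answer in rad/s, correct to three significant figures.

135

For an in-line slider-crank, |v_piston| = rω|sinθ|·[1 + r cosθ/√(L² − r² sin²θ)].
With r = 0.0563 m, L = 0.1949 m, θ = 93.7°: the bracketed kinematic factor |dx/dθ| = 0.055089 m.
ω = v/|dx/dθ| = 7.46/0.055089 = 135.42 rad/s.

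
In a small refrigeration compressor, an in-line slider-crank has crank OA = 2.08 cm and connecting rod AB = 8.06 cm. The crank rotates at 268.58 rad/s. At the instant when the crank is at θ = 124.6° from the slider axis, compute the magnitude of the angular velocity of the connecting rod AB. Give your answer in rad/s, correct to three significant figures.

ω = 268.6 rad/s
The rod makes angle φ with the slider axis where L sinφ = r sinθ; differentiating, L cosφ·φ̇ = r ω cosθ.
L cosφ = √(L² − r² sin²θ) = 0.078761 m.
|ω_rod| = r ω |cosθ| / √(L² − r² sin²θ) = 0.0208·268.6·0.56784/0.078761 = 40.277 rad/s.

40.3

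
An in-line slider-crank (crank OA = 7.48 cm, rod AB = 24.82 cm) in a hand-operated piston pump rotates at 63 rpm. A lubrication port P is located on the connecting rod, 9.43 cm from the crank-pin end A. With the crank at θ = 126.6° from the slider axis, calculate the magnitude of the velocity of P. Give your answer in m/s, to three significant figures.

ω = 6.597 rad/s.  Crank-pin speed |V_A| = rω = 0.49348 m/s, perpendicular to OA.
Rod angle: sinφ = −(r/L) sinθ ⇒ φ = -14.001°; ω_rod = −rω cosθ/√(L²−r²sin²θ) = +1.2217 rad/s.
V_P = V_A + ω_rod × AP, with AP = 0.0943 m along the rod.
Components: V_Px = −rω sinθ − a·ω_rod·sinφ = -0.3683 m/s;  V_Py = rω cosθ + a·ω_rod·cosφ = -0.18244 m/s.
|V_P| = √(V_Px² + V_Py²) = 0.41101 m/s.

0.411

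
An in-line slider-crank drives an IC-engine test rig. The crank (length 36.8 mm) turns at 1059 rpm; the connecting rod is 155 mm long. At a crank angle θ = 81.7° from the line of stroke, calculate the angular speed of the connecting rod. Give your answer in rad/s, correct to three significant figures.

3.91

ω = 110.9 rad/s (converted from 1059 rpm).
The rod makes angle φ with the slider axis where L sinφ = r sinθ; differentiating, L cosφ·φ̇ = r ω cosθ.
L cosφ = √(L² − r² sin²θ) = 0.15066 m.
|ω_rod| = r ω |cosθ| / √(L² − r² sin²θ) = 0.0368·110.9·0.14436/0.15066 = 3.9103 rad/s.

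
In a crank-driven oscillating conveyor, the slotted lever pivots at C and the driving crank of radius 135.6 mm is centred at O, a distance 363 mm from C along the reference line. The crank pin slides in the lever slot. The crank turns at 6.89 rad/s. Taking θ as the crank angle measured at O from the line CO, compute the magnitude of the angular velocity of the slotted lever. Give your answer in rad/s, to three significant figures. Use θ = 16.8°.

1.85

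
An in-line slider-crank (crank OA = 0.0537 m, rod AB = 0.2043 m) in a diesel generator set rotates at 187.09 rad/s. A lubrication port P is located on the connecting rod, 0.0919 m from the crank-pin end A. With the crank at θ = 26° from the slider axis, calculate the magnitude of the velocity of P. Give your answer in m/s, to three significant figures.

ω = 187.1 rad/s.  Crank-pin speed |V_A| = rω = 10.047 m/s, perpendicular to OA.
Rod angle: sinφ = −(r/L) sinθ ⇒ φ = -6.617°; ω_rod = −rω cosθ/√(L²−r²sin²θ) = -44.496 rad/s.
V_P = V_A + ω_rod × AP, with AP = 0.0919 m along the rod.
Components: V_Px = −rω sinθ − a·ω_rod·sinφ = -4.8754 m/s;  V_Py = rω cosθ + a·ω_rod·cosφ = +4.968 m/s.
|V_P| = √(V_Px² + V_Py²) = 6.9606 m/s.

6.96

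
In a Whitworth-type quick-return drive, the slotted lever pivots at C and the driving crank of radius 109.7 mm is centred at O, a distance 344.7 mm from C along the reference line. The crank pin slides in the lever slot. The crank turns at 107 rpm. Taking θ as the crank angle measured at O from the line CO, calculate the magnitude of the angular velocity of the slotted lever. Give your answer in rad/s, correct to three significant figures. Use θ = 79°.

1.48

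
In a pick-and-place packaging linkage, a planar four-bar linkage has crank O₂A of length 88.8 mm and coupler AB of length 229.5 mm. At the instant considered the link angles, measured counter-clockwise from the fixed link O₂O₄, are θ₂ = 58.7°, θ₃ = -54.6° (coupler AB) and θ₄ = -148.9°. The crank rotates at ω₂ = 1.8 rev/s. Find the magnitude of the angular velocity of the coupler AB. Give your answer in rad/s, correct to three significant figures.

2.03

ω₂ = 11.31 rad/s (from 1.8 rev/s).
Differentiating the loop-closure r₂e^{iθ₂}+r₃e^{iθ₃}=r₁+r₄e^{iθ₄} gives r₂ω₂e^{iθ₂}+r₃ω₃e^{iθ₃}=r₄ω₄e^{iθ₄}.
Eliminating the other unknown: ω₃ = r₂ω₂ sin(θ₄−θ₂) / [r₃ sin(θ₃−θ₄)].
Numerator sine = +0.46330; denominator sine = +0.99719.
Result = 0.0888·11.31·(+0.46330) / (0.2295·(+0.99719)) = +2.0331 rad/s; magnitude 2.0331 rad/s.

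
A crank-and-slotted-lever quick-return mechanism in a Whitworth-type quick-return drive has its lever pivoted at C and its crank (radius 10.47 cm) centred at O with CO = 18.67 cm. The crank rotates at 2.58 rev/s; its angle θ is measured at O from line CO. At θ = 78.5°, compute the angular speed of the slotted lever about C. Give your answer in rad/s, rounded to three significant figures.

ω = 16.21 rad/s (from 2.58 rev/s).
Crank pin A relative to C: A = (d + r cosθ, r sinθ); lever angle φ = atan2(r sinθ, d + r cosθ).
Differentiating tanφ: φ̇ = rω(d cosθ + r)/(d² + r² + 2dr cosθ).
d² + r² + 2dr cosθ = |CA|² = 0.0536133 m²;  d cosθ + r = +0.14192 m.
|ω_lever| = |0.1047·16.21·+0.14192| / 0.0536133 = 4.4929 rad/s.

4.49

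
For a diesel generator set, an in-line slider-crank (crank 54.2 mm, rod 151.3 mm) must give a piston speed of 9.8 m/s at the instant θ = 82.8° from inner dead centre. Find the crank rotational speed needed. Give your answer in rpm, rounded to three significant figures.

For an in-line slider-crank, |v_piston| = rω|sinθ|·[1 + r cosθ/√(L² − r² sin²θ)].
With r = 0.0542 m, L = 0.1513 m, θ = 82.8°: the bracketed kinematic factor |dx/dθ| = 0.056356 m.
ω = v/|dx/dθ| = 9.8/0.056356 = 173.9 rad/s.
N = 60ω/(2π) = 1660.6 rpm.

1660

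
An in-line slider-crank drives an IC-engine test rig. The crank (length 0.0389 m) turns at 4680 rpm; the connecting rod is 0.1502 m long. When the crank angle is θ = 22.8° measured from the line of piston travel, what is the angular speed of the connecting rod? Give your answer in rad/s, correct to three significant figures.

118

ω = 490.1 rad/s (converted from 4680 rpm).
The rod makes angle φ with the slider axis where L sinφ = r sinθ; differentiating, L cosφ·φ̇ = r ω cosθ.
L cosφ = √(L² − r² sin²θ) = 0.14944 m.
|ω_rod| = r ω |cosθ| / √(L² − r² sin²θ) = 0.0389·490.1·0.92186/0.14944 = 117.6 rad/s.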